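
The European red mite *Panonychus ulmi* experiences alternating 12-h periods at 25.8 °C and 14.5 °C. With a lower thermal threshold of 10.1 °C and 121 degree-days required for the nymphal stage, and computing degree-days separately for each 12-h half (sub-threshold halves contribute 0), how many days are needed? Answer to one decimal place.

Day half: max(0, 25.8 − 10.1) × 0.5 = 15.7 × 0.5 = 7.85 DD.
Night half: max(0, 14.5 − 10.1) × 0.5 = 4.4 × 0.5 = 2.20 DD.
Per 24 h: 10.05 DD/day.
Duration = 121 / 10.05 = 12.040 ≈ 12.0 days.

12.0 days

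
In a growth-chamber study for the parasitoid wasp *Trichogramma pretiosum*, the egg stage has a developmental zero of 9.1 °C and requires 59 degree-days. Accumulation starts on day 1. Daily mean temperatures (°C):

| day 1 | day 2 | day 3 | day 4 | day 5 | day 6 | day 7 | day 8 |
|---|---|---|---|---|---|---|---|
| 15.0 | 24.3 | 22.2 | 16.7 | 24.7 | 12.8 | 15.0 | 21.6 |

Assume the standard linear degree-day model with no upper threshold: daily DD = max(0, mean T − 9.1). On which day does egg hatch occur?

day 6

Daily DD above 9.1 °C: 5.9, 15.2, 13.1, 7.6, 15.6, 3.7, 5.9, 12.5.
Cumulative: 5.9, 21.1, 34.2, 41.8, 57.4, 61.1, 67.0, 79.5.
The total first reaches 59 DD on day 6.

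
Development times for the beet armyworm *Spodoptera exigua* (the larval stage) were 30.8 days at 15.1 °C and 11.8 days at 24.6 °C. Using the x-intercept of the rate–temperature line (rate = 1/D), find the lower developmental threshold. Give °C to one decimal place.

Under the model K = D·(T − T_b), so D₁·(T₁ − T_b) = D₂·(T₂ − T_b).
30.8·(15.1 − T_b) = 11.8·(24.6 − T_b)
T_b = (30.8·15.1 − 11.8·24.6) / (30.8 − 11.8) = 174.80 / 19.0 = 9.200 °C ≈ 9.2 °C.

9.2 °C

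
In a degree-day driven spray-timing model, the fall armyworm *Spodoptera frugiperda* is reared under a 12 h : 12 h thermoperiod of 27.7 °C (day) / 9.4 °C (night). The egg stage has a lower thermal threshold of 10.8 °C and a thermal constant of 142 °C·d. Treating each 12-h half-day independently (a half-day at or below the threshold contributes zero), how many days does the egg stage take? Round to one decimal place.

Day half: max(0, 27.7 − 10.8) × 0.5 = 16.9 × 0.5 = 8.45 DD.
Night half: max(0, 9.4 − 10.8) × 0.5 = 0.0 × 0.5 = 0.00 DD.
Per 24 h: 8.45 DD/day.
Duration = 142 / 8.45 = 16.805 ≈ 16.8 days.

16.8 days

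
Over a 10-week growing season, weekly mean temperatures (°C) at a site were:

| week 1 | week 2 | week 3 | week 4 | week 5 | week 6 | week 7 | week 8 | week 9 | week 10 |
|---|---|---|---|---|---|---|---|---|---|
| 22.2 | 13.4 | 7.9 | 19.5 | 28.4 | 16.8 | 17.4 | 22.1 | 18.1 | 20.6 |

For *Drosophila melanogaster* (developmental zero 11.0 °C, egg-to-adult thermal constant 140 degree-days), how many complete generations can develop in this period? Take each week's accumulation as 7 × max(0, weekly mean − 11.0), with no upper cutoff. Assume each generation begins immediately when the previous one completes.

3 generations

Weekly DD (7 × max(0, T̄ − 11.0)): 78.4, 16.8, 0.0, 59.5, 121.8, 40.6, 44.8, 77.7, 49.7, 67.2.
Season total = 556.5 DD.
Complete generations = ⌊556.5 / 140⌋ = 3.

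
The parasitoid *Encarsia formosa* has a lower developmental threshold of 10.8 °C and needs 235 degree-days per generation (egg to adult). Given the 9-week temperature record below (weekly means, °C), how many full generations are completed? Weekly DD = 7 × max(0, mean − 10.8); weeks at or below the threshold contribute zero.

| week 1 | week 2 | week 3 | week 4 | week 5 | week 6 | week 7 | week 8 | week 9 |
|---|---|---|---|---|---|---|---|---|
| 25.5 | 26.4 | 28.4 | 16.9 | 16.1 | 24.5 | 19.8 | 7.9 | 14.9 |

Weekly DD (7 × max(0, T̄ − 10.8)): 102.9, 109.2, 123.2, 42.7, 37.1, 95.9, 63.0, 0.0, 28.7.
Season total = 602.7 DD.
Complete generations = ⌊602.7 / 235⌋ = 2.

2 generations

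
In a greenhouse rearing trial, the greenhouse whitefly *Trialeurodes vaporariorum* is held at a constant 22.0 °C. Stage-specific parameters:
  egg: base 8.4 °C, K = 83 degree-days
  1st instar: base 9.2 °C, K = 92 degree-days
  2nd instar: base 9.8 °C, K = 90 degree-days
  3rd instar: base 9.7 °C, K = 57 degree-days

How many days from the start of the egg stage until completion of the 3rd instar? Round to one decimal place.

25.3 days

egg: 83 / (22.0 − 8.4) = 83 / 13.6 = 6.103 d.
1st instar: 92 / (22.0 − 9.2) = 92 / 12.8 = 7.188 d.
2nd instar: 90 / (22.0 − 9.8) = 90 / 12.2 = 7.377 d.
3rd instar: 57 / (22.0 − 9.7) = 57 / 12.3 = 4.634 d.
Sum = 25.302 ≈ 25.3 days.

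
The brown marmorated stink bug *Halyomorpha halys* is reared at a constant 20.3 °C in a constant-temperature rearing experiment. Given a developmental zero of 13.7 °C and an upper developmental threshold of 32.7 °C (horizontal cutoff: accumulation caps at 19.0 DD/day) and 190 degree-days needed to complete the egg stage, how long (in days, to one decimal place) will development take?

Daily accumulation = 20.3 − 13.7 = 6.6 DD/day.
Duration = 190 / 6.6 = 28.788 ≈ 28.8 days.

28.8 days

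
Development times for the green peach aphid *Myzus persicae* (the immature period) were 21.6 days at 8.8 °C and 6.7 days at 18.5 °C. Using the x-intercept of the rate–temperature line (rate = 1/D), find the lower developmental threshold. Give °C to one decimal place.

4.4 °C

Equal thermal constants: D₁(T₁ − T_b) = D₂(T₂ − T_b).
21.6·(8.8 − T_b) = 6.7·(18.5 − T_b)
T_b = (21.6·8.8 − 6.7·18.5) / (21.6 − 6.7) = 66.13 / 14.9 = 4.438 °C ≈ 4.4 °C.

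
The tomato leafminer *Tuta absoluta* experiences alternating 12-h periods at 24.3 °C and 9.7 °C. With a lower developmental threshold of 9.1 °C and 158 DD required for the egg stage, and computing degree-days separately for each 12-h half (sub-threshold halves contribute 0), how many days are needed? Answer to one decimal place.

20.0 days

Day half: max(0, 24.3 − 9.1) × 0.5 = 15.2 × 0.5 = 7.60 DD.
Night half: max(0, 9.7 − 9.1) × 0.5 = 0.6 × 0.5 = 0.30 DD.
Per 24 h: 7.90 DD/day.
Duration = 158 / 7.90 = 20.000 ≈ 20.0 days.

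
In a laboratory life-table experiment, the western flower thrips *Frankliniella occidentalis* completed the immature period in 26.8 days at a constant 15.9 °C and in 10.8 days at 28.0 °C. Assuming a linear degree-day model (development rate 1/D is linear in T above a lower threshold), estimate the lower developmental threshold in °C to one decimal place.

7.7 °C

Linear rate model ⇒ the product D·(T − T_b) is constant across temperatures.
26.8·(15.9 − T_b) = 10.8·(28.0 − T_b)
T_b = (26.8·15.9 − 10.8·28.0) / (26.8 − 10.8) = 123.72 / 16.0 = 7.732 °C ≈ 7.7 °C.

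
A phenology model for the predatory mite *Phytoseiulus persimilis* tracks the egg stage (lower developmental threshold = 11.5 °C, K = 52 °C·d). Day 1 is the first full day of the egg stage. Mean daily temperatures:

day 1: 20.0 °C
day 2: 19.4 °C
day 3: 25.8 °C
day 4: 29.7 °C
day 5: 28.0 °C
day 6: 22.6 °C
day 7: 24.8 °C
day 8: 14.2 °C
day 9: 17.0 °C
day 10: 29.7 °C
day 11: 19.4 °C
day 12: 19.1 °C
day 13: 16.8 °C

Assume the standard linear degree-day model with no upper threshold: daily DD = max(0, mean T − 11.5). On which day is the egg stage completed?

day 5

Daily DD above 11.5 °C: 8.5, 7.9, 14.3, 18.2, 16.5, 11.1, 13.3, 2.7, 5.5, 18.2, 7.9, 7.6, 5.3.
Cumulative: 8.5, 16.4, 30.7, 48.9, 65.4, 76.5, 89.8, 92.5, 98.0, 116.2, 124.1, 131.7, 137.0.
The total first reaches 52 DD on day 5.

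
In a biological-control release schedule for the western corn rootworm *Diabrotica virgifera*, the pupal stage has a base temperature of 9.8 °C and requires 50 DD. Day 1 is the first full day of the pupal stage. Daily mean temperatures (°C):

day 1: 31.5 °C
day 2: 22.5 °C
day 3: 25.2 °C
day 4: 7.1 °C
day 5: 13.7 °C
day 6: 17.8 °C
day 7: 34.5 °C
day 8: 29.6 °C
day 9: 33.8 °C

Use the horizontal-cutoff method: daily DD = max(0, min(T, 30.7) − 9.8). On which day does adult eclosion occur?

Daily DD above 9.8 °C (capped at 20.9): 20.9, 12.7, 15.4, 0.0, 3.9, 8.0, 20.9, 19.8, 20.9.
Cumulative: 20.9, 33.6, 49.0, 49.0, 52.9, 60.9, 81.8, 101.6, 122.5.
The total first reaches 50 DD on day 5.

day 5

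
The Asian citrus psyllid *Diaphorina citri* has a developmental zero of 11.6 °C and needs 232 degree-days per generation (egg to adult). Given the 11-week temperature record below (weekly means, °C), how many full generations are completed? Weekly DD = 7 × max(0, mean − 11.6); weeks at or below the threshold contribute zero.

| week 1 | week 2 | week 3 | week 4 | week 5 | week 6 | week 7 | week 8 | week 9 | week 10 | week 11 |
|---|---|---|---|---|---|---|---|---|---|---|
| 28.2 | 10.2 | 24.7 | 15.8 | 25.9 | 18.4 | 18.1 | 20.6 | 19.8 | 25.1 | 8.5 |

Weekly DD (7 × max(0, T̄ − 11.6)): 116.2, 0.0, 91.7, 29.4, 100.1, 47.6, 45.5, 63.0, 57.4, 94.5, 0.0.
Season total = 645.4 DD.
Complete generations = ⌊645.4 / 232⌋ = 2.

2 generations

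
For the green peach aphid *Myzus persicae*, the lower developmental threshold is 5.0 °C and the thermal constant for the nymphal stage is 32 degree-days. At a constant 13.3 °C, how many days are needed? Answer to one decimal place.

3.9 days

Daily accumulation = 13.3 − 5.0 = 8.3 DD/day.
Duration = 32 / 8.3 = 3.855 ≈ 3.9 days.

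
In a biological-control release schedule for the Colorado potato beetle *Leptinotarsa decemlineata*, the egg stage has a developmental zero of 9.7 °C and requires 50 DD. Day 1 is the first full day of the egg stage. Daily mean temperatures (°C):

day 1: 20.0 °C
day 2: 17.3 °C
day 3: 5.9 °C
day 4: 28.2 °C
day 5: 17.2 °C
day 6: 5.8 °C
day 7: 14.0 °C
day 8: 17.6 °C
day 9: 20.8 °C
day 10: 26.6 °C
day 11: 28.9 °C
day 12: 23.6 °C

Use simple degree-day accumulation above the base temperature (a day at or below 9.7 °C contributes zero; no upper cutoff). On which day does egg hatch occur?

Daily DD above 9.7 °C: 10.3, 7.6, 0.0, 18.5, 7.5, 0.0, 4.3, 7.9, 11.1, 16.9, 19.2, 13.9.
Cumulative: 10.3, 17.9, 17.9, 36.4, 43.9, 43.9, 48.2, 56.1, 67.2, 84.1, 103.3, 117.2.
The total first reaches 50 DD on day 8.

day 8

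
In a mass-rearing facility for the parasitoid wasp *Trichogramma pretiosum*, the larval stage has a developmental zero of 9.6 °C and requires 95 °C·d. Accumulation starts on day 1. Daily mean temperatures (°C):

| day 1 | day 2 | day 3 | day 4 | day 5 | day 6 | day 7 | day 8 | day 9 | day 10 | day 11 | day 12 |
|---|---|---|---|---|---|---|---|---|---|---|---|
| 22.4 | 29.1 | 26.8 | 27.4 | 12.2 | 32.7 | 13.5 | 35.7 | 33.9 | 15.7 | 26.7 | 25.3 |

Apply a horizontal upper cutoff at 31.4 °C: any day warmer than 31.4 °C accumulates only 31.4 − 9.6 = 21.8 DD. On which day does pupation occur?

day 7

Daily DD above 9.6 °C (capped at 21.8): 12.8, 19.5, 17.2, 17.8, 2.6, 21.8, 3.9, 21.8, 21.8, 6.1, 17.1, 15.7.
Cumulative: 12.8, 32.3, 49.5, 67.3, 69.9, 91.7, 95.6, 117.4, 139.2, 145.3, 162.4, 178.1.
The total first reaches 95 DD on day 7.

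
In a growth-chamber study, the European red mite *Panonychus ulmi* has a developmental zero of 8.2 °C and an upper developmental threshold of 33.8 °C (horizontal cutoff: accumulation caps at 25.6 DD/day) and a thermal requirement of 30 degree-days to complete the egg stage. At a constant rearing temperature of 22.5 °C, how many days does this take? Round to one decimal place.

Daily accumulation = 22.5 − 8.2 = 14.3 DD/day.
Duration = 30 / 14.3 = 2.098 ≈ 2.1 days.

2.1 days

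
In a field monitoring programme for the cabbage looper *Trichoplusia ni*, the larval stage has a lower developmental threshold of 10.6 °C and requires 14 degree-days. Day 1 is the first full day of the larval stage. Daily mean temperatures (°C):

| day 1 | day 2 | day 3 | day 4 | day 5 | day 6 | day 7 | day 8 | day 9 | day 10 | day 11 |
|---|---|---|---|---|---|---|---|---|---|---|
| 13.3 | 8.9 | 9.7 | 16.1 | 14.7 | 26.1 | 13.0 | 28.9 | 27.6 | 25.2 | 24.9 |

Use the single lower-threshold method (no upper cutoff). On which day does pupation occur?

Daily DD above 10.6 °C: 2.7, 0.0, 0.0, 5.5, 4.1, 15.5, 2.4, 18.3, 17.0, 14.6, 14.3.
Cumulative: 2.7, 2.7, 2.7, 8.2, 12.3, 27.8, 30.2, 48.5, 65.5, 80.1, 94.4.
The total first reaches 14 DD on day 6.

day 6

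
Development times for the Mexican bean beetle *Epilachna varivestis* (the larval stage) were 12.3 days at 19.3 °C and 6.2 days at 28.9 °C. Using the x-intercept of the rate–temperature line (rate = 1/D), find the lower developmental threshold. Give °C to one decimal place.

Equal thermal constants: D₁(T₁ − T_b) = D₂(T₂ − T_b).
12.3·(19.3 − T_b) = 6.2·(28.9 − T_b)
T_b = (12.3·19.3 − 6.2·28.9) / (12.3 − 6.2) = 58.21 / 6.1 = 9.543 °C ≈ 9.5 °C.

9.5 °C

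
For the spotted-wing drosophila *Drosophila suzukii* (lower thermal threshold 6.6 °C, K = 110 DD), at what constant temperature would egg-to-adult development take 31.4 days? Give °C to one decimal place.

Required daily accumulation = 110 / 31.4 = 3.503 DD/day.
T = T_base + 3.503 = 6.6 + 3.503 = 10.103 ≈ 10.1 °C.

10.1 °C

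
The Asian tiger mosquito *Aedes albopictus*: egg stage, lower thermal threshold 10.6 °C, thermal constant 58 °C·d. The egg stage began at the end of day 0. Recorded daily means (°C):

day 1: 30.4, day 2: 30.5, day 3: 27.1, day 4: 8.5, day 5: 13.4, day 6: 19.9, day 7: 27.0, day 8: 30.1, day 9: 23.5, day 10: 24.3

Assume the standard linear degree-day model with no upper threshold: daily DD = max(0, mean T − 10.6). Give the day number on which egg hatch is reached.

Daily DD above 10.6 °C: 19.8, 19.9, 16.5, 0.0, 2.8, 9.3, 16.4, 19.5, 12.9, 13.7.
Cumulative: 19.8, 39.7, 56.2, 56.2, 59.0, 68.3, 84.7, 104.2, 117.1, 130.8.
The total first reaches 58 DD on day 5.

day 5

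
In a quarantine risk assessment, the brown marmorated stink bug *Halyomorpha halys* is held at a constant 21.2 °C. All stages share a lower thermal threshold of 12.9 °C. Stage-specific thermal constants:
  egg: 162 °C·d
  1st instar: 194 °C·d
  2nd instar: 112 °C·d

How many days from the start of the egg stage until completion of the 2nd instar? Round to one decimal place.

56.4 days

Daily accumulation at 21.2 °C = 21.2 − 12.9 = 8.3 DD/day.
Total K = 162 + 194 + 112 = 468 DD.
Total duration = 468 / 8.3 = 56.386 ≈ 56.4 days.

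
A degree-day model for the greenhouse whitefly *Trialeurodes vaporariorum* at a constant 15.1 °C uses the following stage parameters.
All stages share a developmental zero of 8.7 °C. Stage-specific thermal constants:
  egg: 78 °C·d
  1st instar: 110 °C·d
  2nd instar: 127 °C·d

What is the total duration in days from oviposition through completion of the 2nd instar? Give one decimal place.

49.2 days

Daily accumulation at 15.1 °C = 15.1 − 8.7 = 6.4 DD/day.
Total K = 78 + 110 + 127 = 315 DD.
Total duration = 315 / 6.4 = 49.219 ≈ 49.2 days.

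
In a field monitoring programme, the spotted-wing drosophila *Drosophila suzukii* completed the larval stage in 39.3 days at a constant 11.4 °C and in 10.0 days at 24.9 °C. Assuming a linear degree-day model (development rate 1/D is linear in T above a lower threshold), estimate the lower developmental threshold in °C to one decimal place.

Linear rate model ⇒ the product D·(T − T_b) is constant across temperatures.
39.3·(11.4 − T_b) = 10.0·(24.9 − T_b)
T_b = (39.3·11.4 − 10.0·24.9) / (39.3 − 10.0) = 199.02 / 29.3 = 6.792 °C ≈ 6.8 °C.

6.8 °C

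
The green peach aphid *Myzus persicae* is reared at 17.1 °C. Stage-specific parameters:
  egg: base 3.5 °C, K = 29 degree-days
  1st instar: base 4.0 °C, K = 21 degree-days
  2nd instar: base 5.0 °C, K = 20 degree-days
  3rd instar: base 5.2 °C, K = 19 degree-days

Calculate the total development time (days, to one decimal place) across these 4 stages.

egg: 29 / (17.1 − 3.5) = 29 / 13.6 = 2.132 d.
1st instar: 21 / (17.1 − 4.0) = 21 / 13.1 = 1.603 d.
2nd instar: 20 / (17.1 − 5.0) = 20 / 12.1 = 1.653 d.
3rd instar: 19 / (17.1 − 5.2) = 19 / 11.9 = 1.597 d.
Sum = 6.985 ≈ 7.0 days.

7.0 days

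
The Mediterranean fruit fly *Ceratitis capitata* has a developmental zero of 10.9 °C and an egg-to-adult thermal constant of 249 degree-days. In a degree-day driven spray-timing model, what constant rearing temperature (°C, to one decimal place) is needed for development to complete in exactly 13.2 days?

Required daily accumulation = 249 / 13.2 = 18.864 DD/day.
T = T_base + 18.864 = 10.9 + 18.864 = 29.764 ≈ 29.8 °C.

29.8 °C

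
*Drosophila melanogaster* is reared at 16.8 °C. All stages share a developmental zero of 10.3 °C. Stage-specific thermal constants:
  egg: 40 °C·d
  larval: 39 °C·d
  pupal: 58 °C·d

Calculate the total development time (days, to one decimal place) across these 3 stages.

Daily accumulation at 16.8 °C = 16.8 − 10.3 = 6.5 DD/day.
Total K = 40 + 39 + 58 = 137 DD.
Total duration = 137 / 6.5 = 21.077 ≈ 21.1 days.

21.1 days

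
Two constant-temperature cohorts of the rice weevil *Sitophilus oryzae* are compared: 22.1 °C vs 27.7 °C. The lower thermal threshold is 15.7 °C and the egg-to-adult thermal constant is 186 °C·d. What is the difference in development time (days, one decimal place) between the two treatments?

At 22.1 °C: 186 / (22.1 − 15.7) = 186 / 6.4 = 29.062 d.
At 27.7 °C: 186 / (27.7 − 15.7) = 186 / 12.0 = 15.500 d.
Difference = |29.062 − 15.500| = 13.562 ≈ 13.6 days.

13.6 days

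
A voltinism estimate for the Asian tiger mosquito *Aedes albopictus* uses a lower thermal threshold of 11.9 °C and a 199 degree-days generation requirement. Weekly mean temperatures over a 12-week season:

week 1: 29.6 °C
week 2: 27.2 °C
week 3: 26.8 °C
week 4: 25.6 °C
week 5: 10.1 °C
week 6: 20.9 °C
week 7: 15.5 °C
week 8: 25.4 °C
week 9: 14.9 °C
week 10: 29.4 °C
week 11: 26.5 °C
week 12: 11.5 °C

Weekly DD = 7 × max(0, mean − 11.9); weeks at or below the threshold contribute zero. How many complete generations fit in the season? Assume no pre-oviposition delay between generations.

4 generations

Weekly DD (7 × max(0, T̄ − 11.9)): 123.9, 107.1, 104.3, 95.9, 0.0, 63.0, 25.2, 94.5, 21.0, 122.5, 102.2, 0.0.
Season total = 859.6 DD.
Complete generations = ⌊859.6 / 199⌋ = 4.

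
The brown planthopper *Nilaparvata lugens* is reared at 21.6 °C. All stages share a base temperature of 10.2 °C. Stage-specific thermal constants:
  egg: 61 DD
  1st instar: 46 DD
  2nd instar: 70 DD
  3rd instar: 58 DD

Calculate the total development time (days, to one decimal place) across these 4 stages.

Daily accumulation at 21.6 °C = 21.6 − 10.2 = 11.4 DD/day.
Total K = 61 + 46 + 70 + 58 = 235 DD.
Total duration = 235 / 11.4 = 20.614 ≈ 20.6 days.

20.6 days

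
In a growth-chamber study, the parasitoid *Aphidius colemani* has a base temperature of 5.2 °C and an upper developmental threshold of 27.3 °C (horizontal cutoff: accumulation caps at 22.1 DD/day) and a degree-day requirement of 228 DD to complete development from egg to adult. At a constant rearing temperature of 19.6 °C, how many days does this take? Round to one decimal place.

Daily accumulation = 19.6 − 5.2 = 14.4 DD/day.
Duration = 228 / 14.4 = 15.833 ≈ 15.8 days.

15.8 days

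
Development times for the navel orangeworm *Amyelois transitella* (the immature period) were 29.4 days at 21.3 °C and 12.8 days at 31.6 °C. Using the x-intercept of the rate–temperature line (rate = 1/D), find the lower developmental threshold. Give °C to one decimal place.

Under the model K = D·(T − T_b), so D₁·(T₁ − T_b) = D₂·(T₂ − T_b).
29.4·(21.3 − T_b) = 12.8·(31.6 − T_b)
T_b = (29.4·21.3 − 12.8·31.6) / (29.4 − 12.8) = 221.74 / 16.6 = 13.358 °C ≈ 13.4 °C.

13.4 °C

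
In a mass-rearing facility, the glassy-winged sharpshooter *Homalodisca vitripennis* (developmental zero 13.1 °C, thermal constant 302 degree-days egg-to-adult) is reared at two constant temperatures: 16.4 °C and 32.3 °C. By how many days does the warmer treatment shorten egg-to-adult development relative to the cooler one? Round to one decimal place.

75.8 days

At 16.4 °C: 302 / (16.4 − 13.1) = 302 / 3.3 = 91.515 d.
At 32.3 °C: 302 / (32.3 − 13.1) = 302 / 19.2 = 15.729 d.
Difference = |91.515 − 15.729| = 75.786 ≈ 75.8 days.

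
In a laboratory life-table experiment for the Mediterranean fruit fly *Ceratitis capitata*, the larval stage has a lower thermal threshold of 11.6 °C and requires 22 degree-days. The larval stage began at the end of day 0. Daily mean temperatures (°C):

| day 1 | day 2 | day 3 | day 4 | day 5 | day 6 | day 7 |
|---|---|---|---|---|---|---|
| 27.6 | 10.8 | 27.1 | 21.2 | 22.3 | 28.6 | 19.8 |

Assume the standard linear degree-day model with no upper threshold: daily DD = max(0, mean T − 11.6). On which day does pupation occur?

Daily DD above 11.6 °C: 16.0, 0.0, 15.5, 9.6, 10.7, 17.0, 8.2.
Cumulative: 16.0, 16.0, 31.5, 41.1, 51.8, 68.8, 77.0.
The total first reaches 22 DD on day 3.

day 3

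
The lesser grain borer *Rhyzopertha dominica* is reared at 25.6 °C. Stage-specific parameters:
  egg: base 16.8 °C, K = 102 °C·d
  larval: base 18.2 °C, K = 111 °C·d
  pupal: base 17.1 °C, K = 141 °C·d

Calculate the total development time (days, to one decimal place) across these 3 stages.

egg: 102 / (25.6 − 16.8) = 102 / 8.8 = 11.591 d.
larval: 111 / (25.6 − 18.2) = 111 / 7.4 = 15.000 d.
pupal: 141 / (25.6 − 17.1) = 141 / 8.5 = 16.588 d.
Sum = 43.179 ≈ 43.2 days.

43.2 days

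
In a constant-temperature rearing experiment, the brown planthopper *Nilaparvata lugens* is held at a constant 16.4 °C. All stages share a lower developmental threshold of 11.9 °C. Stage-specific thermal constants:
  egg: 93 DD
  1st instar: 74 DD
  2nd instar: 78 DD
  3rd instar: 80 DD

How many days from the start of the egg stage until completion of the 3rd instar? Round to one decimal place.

72.2 days

Daily accumulation at 16.4 °C = 16.4 − 11.9 = 4.5 DD/day.
Total K = 93 + 74 + 78 + 80 = 325 DD.
Total duration = 325 / 4.5 = 72.222 ≈ 72.2 days.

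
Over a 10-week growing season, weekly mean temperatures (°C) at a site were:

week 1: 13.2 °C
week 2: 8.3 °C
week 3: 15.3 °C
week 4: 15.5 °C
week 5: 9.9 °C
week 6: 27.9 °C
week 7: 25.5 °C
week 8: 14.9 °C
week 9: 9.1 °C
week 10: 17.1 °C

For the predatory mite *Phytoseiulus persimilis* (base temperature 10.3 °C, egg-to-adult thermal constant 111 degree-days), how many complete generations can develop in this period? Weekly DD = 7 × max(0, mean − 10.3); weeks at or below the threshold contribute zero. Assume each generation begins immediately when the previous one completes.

3 generations

Weekly DD (7 × max(0, T̄ − 10.3)): 20.3, 0.0, 35.0, 36.4, 0.0, 123.2, 106.4, 32.2, 0.0, 47.6.
Season total = 401.1 DD.
Complete generations = ⌊401.1 / 111⌋ = 3.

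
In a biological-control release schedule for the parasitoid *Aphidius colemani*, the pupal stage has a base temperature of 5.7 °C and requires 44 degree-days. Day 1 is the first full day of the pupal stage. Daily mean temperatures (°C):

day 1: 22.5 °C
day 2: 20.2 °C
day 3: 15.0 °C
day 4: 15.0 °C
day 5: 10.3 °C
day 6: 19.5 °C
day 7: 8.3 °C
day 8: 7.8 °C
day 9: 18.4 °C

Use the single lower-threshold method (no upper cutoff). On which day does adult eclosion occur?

day 4

Daily DD above 5.7 °C: 16.8, 14.5, 9.3, 9.3, 4.6, 13.8, 2.6, 2.1, 12.7.
Cumulative: 16.8, 31.3, 40.6, 49.9, 54.5, 68.3, 70.9, 73.0, 85.7.
The total first reaches 44 DD on day 4.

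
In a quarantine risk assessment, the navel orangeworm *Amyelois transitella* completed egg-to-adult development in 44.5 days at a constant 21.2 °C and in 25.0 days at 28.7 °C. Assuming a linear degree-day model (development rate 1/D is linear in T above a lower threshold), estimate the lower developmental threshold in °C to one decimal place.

11.6 °C

Linear rate model ⇒ the product D·(T − T_b) is constant across temperatures.
44.5·(21.2 − T_b) = 25.0·(28.7 − T_b)
T_b = (44.5·21.2 − 25.0·28.7) / (44.5 − 25.0) = 225.90 / 19.5 = 11.585 °C ≈ 11.6 °C.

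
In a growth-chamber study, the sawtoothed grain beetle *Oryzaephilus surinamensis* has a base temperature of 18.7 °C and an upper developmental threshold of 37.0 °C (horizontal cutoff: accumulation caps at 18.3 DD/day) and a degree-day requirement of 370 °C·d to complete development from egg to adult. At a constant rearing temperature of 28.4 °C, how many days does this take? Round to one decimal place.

38.1 days

Daily accumulation = 28.4 − 18.7 = 9.7 DD/day.
Duration = 370 / 9.7 = 38.144 ≈ 38.1 days.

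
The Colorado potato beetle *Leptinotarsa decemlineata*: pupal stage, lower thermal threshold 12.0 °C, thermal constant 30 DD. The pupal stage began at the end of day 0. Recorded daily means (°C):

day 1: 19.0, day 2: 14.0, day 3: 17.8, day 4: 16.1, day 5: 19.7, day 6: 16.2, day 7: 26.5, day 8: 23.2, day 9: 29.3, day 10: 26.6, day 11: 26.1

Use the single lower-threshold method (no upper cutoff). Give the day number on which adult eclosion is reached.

day 6

Daily DD above 12.0 °C: 7.0, 2.0, 5.8, 4.1, 7.7, 4.2, 14.5, 11.2, 17.3, 14.6, 14.1.
Cumulative: 7.0, 9.0, 14.8, 18.9, 26.6, 30.8, 45.3, 56.5, 73.8, 88.4, 102.5.
The total first reaches 30 DD on day 6.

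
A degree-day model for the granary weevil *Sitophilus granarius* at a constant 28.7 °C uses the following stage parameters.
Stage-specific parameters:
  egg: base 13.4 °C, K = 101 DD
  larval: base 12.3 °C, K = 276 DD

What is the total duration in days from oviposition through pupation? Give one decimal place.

egg: 101 / (28.7 − 13.4) = 101 / 15.3 = 6.601 d.
larval: 276 / (28.7 − 12.3) = 276 / 16.4 = 16.829 d.
Sum = 23.431 ≈ 23.4 days.

23.4 days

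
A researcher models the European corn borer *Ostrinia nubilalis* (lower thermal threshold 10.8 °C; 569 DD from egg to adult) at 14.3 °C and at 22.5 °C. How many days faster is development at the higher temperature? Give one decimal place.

At 14.3 °C: 569 / (14.3 − 10.8) = 569 / 3.5 = 162.571 d.
At 22.5 °C: 569 / (22.5 − 10.8) = 569 / 11.7 = 48.632 d.
Difference = |162.571 − 48.632| = 113.939 ≈ 113.9 days.

113.9 days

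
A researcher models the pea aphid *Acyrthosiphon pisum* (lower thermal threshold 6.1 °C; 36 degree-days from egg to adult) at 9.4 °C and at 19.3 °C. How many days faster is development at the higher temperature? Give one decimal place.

At 9.4 °C: 36 / (9.4 − 6.1) = 36 / 3.3 = 10.909 d.
At 19.3 °C: 36 / (19.3 − 6.1) = 36 / 13.2 = 2.727 d.
Difference = |10.909 − 2.727| = 8.182 ≈ 8.2 days.

8.2 days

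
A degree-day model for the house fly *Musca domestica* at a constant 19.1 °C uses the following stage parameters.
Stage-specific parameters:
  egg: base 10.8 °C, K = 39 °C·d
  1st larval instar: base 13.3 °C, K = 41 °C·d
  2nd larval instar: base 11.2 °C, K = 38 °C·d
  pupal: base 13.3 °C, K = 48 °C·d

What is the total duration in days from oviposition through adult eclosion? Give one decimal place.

egg: 39 / (19.1 − 10.8) = 39 / 8.3 = 4.699 d.
1st larval instar: 41 / (19.1 − 13.3) = 41 / 5.8 = 7.069 d.
2nd larval instar: 38 / (19.1 − 11.2) = 38 / 7.9 = 4.810 d.
pupal: 48 / (19.1 − 13.3) = 48 / 5.8 = 8.276 d.
Sum = 24.854 ≈ 24.9 days.

24.9 days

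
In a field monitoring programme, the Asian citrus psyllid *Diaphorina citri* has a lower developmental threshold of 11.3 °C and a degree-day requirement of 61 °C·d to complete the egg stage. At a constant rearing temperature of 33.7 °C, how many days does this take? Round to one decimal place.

2.7 days

Daily accumulation = 33.7 − 11.3 = 22.4 DD/day.
Duration = 61 / 22.4 = 2.723 ≈ 2.7 days.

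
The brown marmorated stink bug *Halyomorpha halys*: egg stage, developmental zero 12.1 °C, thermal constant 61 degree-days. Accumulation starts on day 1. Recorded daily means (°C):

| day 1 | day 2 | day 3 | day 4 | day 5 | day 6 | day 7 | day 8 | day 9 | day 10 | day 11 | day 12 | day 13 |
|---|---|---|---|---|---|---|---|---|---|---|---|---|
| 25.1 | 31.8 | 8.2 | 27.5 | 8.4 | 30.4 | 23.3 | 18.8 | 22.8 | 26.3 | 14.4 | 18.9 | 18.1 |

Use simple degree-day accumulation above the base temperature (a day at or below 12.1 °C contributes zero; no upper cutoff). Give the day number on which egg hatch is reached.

Daily DD above 12.1 °C: 13.0, 19.7, 0.0, 15.4, 0.0, 18.3, 11.2, 6.7, 10.7, 14.2, 2.3, 6.8, 6.0.
Cumulative: 13.0, 32.7, 32.7, 48.1, 48.1, 66.4, 77.6, 84.3, 95.0, 109.2, 111.5, 118.3, 124.3.
The total first reaches 61 DD on day 6.

day 6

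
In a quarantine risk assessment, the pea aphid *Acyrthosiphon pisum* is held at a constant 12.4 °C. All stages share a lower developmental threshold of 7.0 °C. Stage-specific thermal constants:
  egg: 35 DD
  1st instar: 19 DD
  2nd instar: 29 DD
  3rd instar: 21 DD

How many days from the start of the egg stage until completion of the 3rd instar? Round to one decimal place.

Daily accumulation at 12.4 °C = 12.4 − 7.0 = 5.4 DD/day.
Total K = 35 + 19 + 29 + 21 = 104 DD.
Total duration = 104 / 5.4 = 19.259 ≈ 19.3 days.

19.3 days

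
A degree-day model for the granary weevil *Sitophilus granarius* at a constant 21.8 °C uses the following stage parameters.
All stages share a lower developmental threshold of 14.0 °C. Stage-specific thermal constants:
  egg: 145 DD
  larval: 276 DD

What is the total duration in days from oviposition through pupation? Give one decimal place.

Daily accumulation at 21.8 °C = 21.8 − 14.0 = 7.8 DD/day.
Total K = 145 + 276 = 421 DD.
Total duration = 421 / 7.8 = 53.974 ≈ 54.0 days.

54.0 days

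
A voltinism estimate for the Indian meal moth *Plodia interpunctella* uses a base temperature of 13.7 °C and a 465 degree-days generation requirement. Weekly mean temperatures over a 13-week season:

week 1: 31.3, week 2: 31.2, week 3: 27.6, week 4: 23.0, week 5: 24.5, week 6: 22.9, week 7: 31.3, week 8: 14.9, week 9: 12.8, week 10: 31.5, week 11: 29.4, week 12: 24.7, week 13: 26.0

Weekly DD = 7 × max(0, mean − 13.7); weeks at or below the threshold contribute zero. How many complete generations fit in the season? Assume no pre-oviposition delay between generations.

Weekly DD (7 × max(0, T̄ − 13.7)): 123.2, 122.5, 97.3, 65.1, 75.6, 64.4, 123.2, 8.4, 0.0, 124.6, 109.9, 77.0, 86.1.
Season total = 1077.3 DD.
Complete generations = ⌊1077.3 / 465⌋ = 2.

2 generations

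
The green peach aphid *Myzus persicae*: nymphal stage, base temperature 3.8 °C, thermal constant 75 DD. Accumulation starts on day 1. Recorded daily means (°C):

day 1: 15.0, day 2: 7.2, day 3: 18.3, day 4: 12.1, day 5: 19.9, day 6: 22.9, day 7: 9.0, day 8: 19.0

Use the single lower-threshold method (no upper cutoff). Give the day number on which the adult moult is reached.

Daily DD above 3.8 °C: 11.2, 3.4, 14.5, 8.3, 16.1, 19.1, 5.2, 15.2.
Cumulative: 11.2, 14.6, 29.1, 37.4, 53.5, 72.6, 77.8, 93.0.
The total first reaches 75 DD on day 7.

day 7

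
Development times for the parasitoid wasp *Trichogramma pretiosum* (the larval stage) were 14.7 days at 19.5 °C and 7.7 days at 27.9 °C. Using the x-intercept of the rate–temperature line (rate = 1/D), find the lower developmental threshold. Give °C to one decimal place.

10.3 °C

Linear rate model ⇒ the product D·(T − T_b) is constant across temperatures.
14.7·(19.5 − T_b) = 7.7·(27.9 − T_b)
T_b = (14.7·19.5 − 7.7·27.9) / (14.7 − 7.7) = 71.82 / 7.0 = 10.260 °C ≈ 10.3 °C.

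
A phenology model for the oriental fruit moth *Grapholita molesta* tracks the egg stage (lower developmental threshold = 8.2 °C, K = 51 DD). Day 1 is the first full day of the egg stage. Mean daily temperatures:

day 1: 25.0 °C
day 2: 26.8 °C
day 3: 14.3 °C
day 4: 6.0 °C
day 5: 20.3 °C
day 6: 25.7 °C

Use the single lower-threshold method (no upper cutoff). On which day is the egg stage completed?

day 5

Daily DD above 8.2 °C: 16.8, 18.6, 6.1, 0.0, 12.1, 17.5.
Cumulative: 16.8, 35.4, 41.5, 41.5, 53.6, 71.1.
The total first reaches 51 DD on day 5.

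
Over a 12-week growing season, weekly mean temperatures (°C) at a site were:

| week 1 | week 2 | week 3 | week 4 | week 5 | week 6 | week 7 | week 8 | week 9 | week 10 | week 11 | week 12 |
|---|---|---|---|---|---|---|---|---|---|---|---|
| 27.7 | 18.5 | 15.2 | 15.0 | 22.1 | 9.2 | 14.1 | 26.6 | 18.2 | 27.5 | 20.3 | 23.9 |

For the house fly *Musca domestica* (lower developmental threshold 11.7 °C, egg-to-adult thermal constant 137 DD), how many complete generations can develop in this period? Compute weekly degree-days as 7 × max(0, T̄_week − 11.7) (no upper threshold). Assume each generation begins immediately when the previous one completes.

5 generations

Weekly DD (7 × max(0, T̄ − 11.7)): 112.0, 47.6, 24.5, 23.1, 72.8, 0.0, 16.8, 104.3, 45.5, 110.6, 60.2, 85.4.
Season total = 702.8 DD.
Complete generations = ⌊702.8 / 137⌋ = 5.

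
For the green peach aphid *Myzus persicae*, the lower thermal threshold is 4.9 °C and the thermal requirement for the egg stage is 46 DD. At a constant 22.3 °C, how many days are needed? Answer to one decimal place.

Daily accumulation = 22.3 − 4.9 = 17.4 DD/day.
Duration = 46 / 17.4 = 2.644 ≈ 2.6 days.

2.6 days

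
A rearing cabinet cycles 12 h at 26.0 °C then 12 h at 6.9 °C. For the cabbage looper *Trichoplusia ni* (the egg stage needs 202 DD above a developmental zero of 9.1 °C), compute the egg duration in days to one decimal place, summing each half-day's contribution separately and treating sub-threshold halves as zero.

23.9 days

Day half: max(0, 26.0 − 9.1) × 0.5 = 16.9 × 0.5 = 8.45 DD.
Night half: max(0, 6.9 − 9.1) × 0.5 = 0.0 × 0.5 = 0.00 DD.
Per 24 h: 8.45 DD/day.
Duration = 202 / 8.45 = 23.905 ≈ 23.9 days.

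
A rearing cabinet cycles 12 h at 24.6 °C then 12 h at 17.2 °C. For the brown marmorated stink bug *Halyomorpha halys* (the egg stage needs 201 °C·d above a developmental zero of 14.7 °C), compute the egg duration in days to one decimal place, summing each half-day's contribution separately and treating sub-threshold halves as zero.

Day half: max(0, 24.6 − 14.7) × 0.5 = 9.9 × 0.5 = 4.95 DD.
Night half: max(0, 17.2 − 14.7) × 0.5 = 2.5 × 0.5 = 1.25 DD.
Per 24 h: 6.20 DD/day.
Duration = 201 / 6.20 = 32.419 ≈ 32.4 days.

32.4 days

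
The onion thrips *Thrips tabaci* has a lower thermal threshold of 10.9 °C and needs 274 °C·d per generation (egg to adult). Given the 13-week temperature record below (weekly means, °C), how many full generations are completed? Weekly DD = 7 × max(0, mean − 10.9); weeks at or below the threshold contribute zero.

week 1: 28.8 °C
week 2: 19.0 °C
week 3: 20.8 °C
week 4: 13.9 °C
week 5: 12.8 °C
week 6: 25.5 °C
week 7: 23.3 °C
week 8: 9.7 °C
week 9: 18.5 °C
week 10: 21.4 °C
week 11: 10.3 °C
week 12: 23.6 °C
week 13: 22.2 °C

Weekly DD (7 × max(0, T̄ − 10.9)): 125.3, 56.7, 69.3, 21.0, 13.3, 102.2, 86.8, 0.0, 53.2, 73.5, 0.0, 88.9, 79.1.
Season total = 769.3 DD.
Complete generations = ⌊769.3 / 274⌋ = 2.

2 generations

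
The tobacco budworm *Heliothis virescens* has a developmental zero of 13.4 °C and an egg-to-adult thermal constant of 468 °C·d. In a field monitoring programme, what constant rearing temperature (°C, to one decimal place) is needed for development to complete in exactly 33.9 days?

27.2 °C

Required daily accumulation = 468 / 33.9 = 13.805 DD/day.
T = T_base + 13.805 = 13.4 + 13.805 = 27.205 ≈ 27.2 °C.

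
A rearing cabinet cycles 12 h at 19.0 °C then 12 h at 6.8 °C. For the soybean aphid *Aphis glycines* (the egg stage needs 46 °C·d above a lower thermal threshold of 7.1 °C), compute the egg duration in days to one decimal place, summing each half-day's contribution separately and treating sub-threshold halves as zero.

Day half: max(0, 19.0 − 7.1) × 0.5 = 11.9 × 0.5 = 5.95 DD.
Night half: max(0, 6.8 − 7.1) × 0.5 = 0.0 × 0.5 = 0.00 DD.
Per 24 h: 5.95 DD/day.
Duration = 46 / 5.95 = 7.731 ≈ 7.7 days.

7.7 days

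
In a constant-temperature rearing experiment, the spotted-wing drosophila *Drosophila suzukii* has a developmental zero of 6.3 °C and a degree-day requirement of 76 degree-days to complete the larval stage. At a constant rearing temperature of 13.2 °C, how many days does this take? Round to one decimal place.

11.0 days

Daily accumulation = 13.2 − 6.3 = 6.9 DD/day.
Duration = 76 / 6.9 = 11.014 ≈ 11.0 days.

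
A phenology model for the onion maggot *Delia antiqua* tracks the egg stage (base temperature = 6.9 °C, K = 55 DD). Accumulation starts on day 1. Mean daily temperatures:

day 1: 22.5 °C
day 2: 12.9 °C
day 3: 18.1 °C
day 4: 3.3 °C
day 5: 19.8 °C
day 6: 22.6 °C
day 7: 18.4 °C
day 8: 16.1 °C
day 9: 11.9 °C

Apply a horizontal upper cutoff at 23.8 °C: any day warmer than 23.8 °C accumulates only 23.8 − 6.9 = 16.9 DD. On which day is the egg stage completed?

day 6

Daily DD above 6.9 °C (capped at 16.9): 15.6, 6.0, 11.2, 0.0, 12.9, 15.7, 11.5, 9.2, 5.0.
Cumulative: 15.6, 21.6, 32.8, 32.8, 45.7, 61.4, 72.9, 82.1, 87.1.
The total first reaches 55 DD on day 6.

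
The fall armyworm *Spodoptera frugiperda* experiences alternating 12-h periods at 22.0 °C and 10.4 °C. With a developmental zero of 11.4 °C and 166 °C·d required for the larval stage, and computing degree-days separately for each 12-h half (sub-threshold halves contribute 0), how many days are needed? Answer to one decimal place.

Day half: max(0, 22.0 − 11.4) × 0.5 = 10.6 × 0.5 = 5.30 DD.
Night half: max(0, 10.4 − 11.4) × 0.5 = 0.0 × 0.5 = 0.00 DD.
Per 24 h: 5.30 DD/day.
Duration = 166 / 5.30 = 31.321 ≈ 31.3 days.

31.3 days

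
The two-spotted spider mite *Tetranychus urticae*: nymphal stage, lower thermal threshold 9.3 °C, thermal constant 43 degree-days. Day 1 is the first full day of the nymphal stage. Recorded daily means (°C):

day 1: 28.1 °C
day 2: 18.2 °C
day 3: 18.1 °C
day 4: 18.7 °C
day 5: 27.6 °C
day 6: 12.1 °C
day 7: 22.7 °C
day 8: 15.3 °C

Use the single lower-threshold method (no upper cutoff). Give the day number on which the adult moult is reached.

Daily DD above 9.3 °C: 18.8, 8.9, 8.8, 9.4, 18.3, 2.8, 13.4, 6.0.
Cumulative: 18.8, 27.7, 36.5, 45.9, 64.2, 67.0, 80.4, 86.4.
The total first reaches 43 DD on day 4.

day 4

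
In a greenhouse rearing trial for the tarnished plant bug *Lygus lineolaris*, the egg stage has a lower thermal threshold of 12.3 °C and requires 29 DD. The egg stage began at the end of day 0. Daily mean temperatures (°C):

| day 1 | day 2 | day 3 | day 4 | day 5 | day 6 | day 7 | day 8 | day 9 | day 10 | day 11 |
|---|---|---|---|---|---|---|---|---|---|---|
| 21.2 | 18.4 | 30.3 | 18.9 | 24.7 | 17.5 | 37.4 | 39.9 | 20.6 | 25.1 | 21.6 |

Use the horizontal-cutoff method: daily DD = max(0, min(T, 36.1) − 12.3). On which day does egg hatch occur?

Daily DD above 12.3 °C (capped at 23.8): 8.9, 6.1, 18.0, 6.6, 12.4, 5.2, 23.8, 23.8, 8.3, 12.8, 9.3.
Cumulative: 8.9, 15.0, 33.0, 39.6, 52.0, 57.2, 81.0, 104.8, 113.1, 125.9, 135.2.
The total first reaches 29 DD on day 3.

day 3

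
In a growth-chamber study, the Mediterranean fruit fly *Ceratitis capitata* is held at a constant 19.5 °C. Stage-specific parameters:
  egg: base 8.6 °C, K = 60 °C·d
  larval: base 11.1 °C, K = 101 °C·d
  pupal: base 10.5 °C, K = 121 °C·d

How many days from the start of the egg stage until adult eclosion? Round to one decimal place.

egg: 60 / (19.5 − 8.6) = 60 / 10.9 = 5.505 d.
larval: 101 / (19.5 − 11.1) = 101 / 8.4 = 12.024 d.
pupal: 121 / (19.5 − 10.5) = 121 / 9.0 = 13.444 d.
Sum = 30.973 ≈ 31.0 days.

31.0 days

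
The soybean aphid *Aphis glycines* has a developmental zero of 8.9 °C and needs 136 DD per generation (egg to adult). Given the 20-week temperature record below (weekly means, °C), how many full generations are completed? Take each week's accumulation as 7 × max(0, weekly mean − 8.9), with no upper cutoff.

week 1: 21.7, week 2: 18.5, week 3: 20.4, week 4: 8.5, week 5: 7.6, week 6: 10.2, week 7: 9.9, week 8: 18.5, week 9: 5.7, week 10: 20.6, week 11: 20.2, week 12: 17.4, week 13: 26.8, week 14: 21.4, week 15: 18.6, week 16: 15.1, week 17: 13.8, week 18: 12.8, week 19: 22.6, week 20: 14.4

Weekly DD (7 × max(0, T̄ − 8.9)): 89.6, 67.2, 80.5, 0.0, 0.0, 9.1, 7.0, 67.2, 0.0, 81.9, 79.1, 59.5, 125.3, 87.5, 67.9, 43.4, 34.3, 27.3, 95.9, 38.5.
Season total = 1061.2 DD.
Complete generations = ⌊1061.2 / 136⌋ = 7.

7 generations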